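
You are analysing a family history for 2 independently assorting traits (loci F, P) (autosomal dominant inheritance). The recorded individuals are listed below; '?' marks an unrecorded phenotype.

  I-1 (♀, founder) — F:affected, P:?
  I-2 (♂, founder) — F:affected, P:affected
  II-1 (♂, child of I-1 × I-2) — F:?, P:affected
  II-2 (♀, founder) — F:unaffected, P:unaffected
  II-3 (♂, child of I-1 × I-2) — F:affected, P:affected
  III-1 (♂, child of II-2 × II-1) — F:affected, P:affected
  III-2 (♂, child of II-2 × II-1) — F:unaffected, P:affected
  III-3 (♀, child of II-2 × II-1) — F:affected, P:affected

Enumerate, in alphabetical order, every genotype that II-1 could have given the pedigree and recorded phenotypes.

II-1 ∈ {Ff PP, Ff Pp}

F/I-1 aff ·: Ff|FF
F/I-2 aff ·: Ff|FF
F/II-1 ? I-1×I-2: Ff
F/II-2 un ·: ff
F/II-3 aff I-1×I-2: Ff|FF
F/III-1 aff II-2×II-1: Ff
F/III-2 un II-2×II-1: ff
F/III-3 aff II-2×II-1: Ff
⇒ F over [I-1,I-2,II-1,II-2,II-3,III-1,III-2,III-3]: 6 consistent
P/I-1 ? ·: pp|Pp|PP
P/I-2 aff ·: Pp|PP
P/II-1 aff I-1×I-2: Pp|PP
P/II-2 un ·: pp
P/II-3 aff I-1×I-2: Pp|PP
P/III-1 aff II-2×II-1: Pp
P/III-2 aff II-2×II-1: Pp
P/III-3 aff II-2×II-1: Pp
⇒ P over [I-1,I-2,II-1,II-2,II-3,III-1,III-2,III-3]: 15 consistent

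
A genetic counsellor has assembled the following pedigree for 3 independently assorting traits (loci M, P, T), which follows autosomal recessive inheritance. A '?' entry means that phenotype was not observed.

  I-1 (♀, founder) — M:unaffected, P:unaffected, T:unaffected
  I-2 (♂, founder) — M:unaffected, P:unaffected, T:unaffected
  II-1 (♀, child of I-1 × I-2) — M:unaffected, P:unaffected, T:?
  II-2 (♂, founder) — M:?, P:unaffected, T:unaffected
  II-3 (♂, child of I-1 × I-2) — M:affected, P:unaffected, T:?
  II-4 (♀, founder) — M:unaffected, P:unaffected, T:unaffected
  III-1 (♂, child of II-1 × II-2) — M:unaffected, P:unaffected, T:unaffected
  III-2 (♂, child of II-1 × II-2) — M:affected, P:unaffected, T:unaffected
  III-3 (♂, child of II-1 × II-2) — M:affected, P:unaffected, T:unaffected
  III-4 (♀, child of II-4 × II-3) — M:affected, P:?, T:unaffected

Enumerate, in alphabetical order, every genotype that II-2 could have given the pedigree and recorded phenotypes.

M/I-1 un ·: Mm
M/I-2 un ·: Mm
M/II-1 un I-1×I-2: Mm
M/II-2 ? ·: Mm|mm
M/II-3 aff I-1×I-2: mm
M/II-4 un ·: Mm
M/III-1 un II-1×II-2: MM|Mm
M/III-2 aff II-1×II-2: mm
M/III-3 aff II-1×II-2: mm
M/III-4 aff II-4×II-3: mm
⇒ M over [I-1,I-2,II-1,II-2,II-3,II-4,III-1,III-2,III-3,III-4]: 3 consistent
P/I-1 un ·: PP|Pp
P/I-2 un ·: PP|Pp
P/II-1 un I-1×I-2: PP|Pp
P/II-2 un ·: PP|Pp
P/II-3 un I-1×I-2: PP|Pp
P/II-4 un ·: PP|Pp
P/III-1 un II-1×II-2: PP|Pp
P/III-2 un II-1×II-2: PP|Pp
P/III-3 un II-1×II-2: PP|Pp
P/III-4 ? II-4×II-3: PP|Pp|pp
⇒ P over [I-1,I-2,II-1,II-2,II-3,II-4,III-1,III-2,III-3,III-4]: 627 consistent
T/I-1 un ·: TT|Tt
T/I-2 un ·: TT|Tt
T/II-1 ? I-1×I-2: TT|Tt|tt
T/II-2 un ·: TT|Tt
T/II-3 ? I-1×I-2: TT|Tt|tt
T/II-4 un ·: TT|Tt
T/III-1 un II-1×II-2: TT|Tt
T/III-2 un II-1×II-2: TT|Tt
T/III-3 un II-1×II-2: TT|Tt
T/III-4 un II-4×II-3: TT|Tt
⇒ T over [I-1,I-2,II-1,II-2,II-3,II-4,III-1,III-2,III-3,III-4]: 620 consistent

II-2 ∈ {Mm PP TT, Mm PP Tt, Mm Pp TT, Mm Pp Tt, mm PP TT, mm PP Tt, mm Pp TT, mm Pp Tt}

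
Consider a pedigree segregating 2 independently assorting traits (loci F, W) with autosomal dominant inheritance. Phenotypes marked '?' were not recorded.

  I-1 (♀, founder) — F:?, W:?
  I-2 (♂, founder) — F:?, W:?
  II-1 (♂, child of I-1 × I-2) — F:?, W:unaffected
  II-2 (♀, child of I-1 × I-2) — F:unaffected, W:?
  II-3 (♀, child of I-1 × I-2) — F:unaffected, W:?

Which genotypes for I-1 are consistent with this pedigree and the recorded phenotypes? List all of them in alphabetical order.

F/I-1 ? ·: ff|Ff
F/I-2 ? ·: ff|Ff
F/II-1 ? I-1×I-2: ff|Ff|FF
F/II-2 un I-1×I-2: ff
F/II-3 un I-1×I-2: ff
⇒ F over [I-1,I-2,II-1,II-2,II-3]: 8 consistent
W/I-1 ? ·: ww|Ww
W/I-2 ? ·: ww|Ww
W/II-1 un I-1×I-2: ww
W/II-2 ? I-1×I-2: ww|Ww|WW
W/II-3 ? I-1×I-2: ww|Ww|WW
⇒ W over [I-1,I-2,II-1,II-2,II-3]: 18 consistent

I-1 ∈ {Ff Ww, Ff ww, ff Ww, ff ww}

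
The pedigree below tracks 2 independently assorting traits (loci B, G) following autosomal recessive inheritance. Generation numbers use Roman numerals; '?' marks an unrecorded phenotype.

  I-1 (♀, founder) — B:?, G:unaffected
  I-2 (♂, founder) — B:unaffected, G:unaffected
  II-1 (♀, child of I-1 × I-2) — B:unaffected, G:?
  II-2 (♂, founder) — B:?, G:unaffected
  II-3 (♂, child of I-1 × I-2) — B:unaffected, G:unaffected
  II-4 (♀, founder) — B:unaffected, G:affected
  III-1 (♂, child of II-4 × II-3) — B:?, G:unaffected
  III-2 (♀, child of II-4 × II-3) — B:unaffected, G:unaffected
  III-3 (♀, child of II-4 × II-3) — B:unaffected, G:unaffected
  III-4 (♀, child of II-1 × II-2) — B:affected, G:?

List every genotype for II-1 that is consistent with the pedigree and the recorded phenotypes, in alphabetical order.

B/I-1 ? ·: BB|Bb|bb
B/I-2 un ·: BB|Bb
B/II-1 un I-1×I-2: Bb
B/II-2 ? ·: Bb|bb
B/II-3 un I-1×I-2: BB|Bb
B/II-4 un ·: BB|Bb
B/III-1 ? II-4×II-3: BB|Bb|bb
B/III-2 un II-4×II-3: BB|Bb
B/III-3 un II-4×II-3: BB|Bb
B/III-4 aff II-1×II-2: bb
⇒ B over [I-1,I-2,II-1,II-2,II-3,II-4,III-1,III-2,III-3,III-4]: 254 consistent
G/I-1 un ·: GG|Gg
G/I-2 un ·: GG|Gg
G/II-1 ? I-1×I-2: GG|Gg|gg
G/II-2 un ·: GG|Gg
G/II-3 un I-1×I-2: GG|Gg
G/II-4 aff ·: gg
G/III-1 un II-4×II-3: Gg
G/III-2 un II-4×II-3: Gg
G/III-3 un II-4×II-3: Gg
G/III-4 ? II-1×II-2: GG|Gg|gg
⇒ G over [I-1,I-2,II-1,II-2,II-3,II-4,III-1,III-2,III-3,III-4]: 57 consistent

II-1 ∈ {Bb GG, Bb Gg, Bb gg}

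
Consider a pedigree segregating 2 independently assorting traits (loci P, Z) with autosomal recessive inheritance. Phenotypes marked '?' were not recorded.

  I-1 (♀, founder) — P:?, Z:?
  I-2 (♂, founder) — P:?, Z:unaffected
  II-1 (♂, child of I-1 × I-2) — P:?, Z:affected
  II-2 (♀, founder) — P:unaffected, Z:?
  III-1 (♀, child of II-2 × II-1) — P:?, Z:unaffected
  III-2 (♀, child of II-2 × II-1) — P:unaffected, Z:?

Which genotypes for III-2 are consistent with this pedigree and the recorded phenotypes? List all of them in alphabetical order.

P/I-1 ? ·: PP|Pp|pp
P/I-2 ? ·: PP|Pp|pp
P/II-1 ? I-1×I-2: PP|Pp|pp
P/II-2 un ·: PP|Pp
P/III-1 ? II-2×II-1: PP|Pp|pp
P/III-2 un II-2×II-1: PP|Pp
⇒ P over [I-1,I-2,II-1,II-2,III-1,III-2]: 102 consistent
Z/I-1 ? ·: Zz|zz
Z/I-2 un ·: Zz
Z/II-1 aff I-1×I-2: zz
Z/II-2 ? ·: ZZ|Zz
Z/III-1 un II-2×II-1: Zz
Z/III-2 ? II-2×II-1: Zz|zz
⇒ Z over [I-1,I-2,II-1,II-2,III-1,III-2]: 6 consistent

III-2 ∈ {PP Zz, PP zz, Pp Zz, Pp zz}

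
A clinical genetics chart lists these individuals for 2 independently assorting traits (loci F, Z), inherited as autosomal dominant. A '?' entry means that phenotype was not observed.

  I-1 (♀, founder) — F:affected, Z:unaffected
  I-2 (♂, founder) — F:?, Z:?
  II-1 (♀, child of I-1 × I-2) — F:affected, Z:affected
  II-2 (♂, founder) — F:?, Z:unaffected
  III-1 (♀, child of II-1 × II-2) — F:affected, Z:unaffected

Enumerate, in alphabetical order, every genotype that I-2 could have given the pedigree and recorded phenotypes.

F/I-1 aff ·: Ff|FF
F/I-2 ? ·: ff|Ff|FF
F/II-1 aff I-1×I-2: Ff|FF
F/II-2 ? ·: ff|Ff|FF
F/III-1 aff II-1×II-2: Ff|FF
⇒ F over [I-1,I-2,II-1,II-2,III-1]: 41 consistent
Z/I-1 un ·: zz
Z/I-2 ? ·: Zz|ZZ
Z/II-1 aff I-1×I-2: Zz
Z/II-2 un ·: zz
Z/III-1 un II-1×II-2: zz
⇒ Z over [I-1,I-2,II-1,II-2,III-1]: 2 consistent

I-2 ∈ {FF ZZ, FF Zz, Ff ZZ, Ff Zz, ff ZZ, ff Zz}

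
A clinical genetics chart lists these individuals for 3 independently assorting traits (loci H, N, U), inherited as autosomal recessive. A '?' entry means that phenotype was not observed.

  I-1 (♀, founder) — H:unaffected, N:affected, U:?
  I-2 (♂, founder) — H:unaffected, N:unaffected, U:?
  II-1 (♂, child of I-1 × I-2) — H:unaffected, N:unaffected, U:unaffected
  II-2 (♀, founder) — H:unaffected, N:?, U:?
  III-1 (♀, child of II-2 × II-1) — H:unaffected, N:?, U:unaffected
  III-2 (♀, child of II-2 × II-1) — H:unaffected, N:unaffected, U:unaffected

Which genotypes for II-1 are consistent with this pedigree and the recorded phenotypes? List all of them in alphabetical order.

H/I-1 un ·: HH|Hh
H/I-2 un ·: HH|Hh
H/II-1 un I-1×I-2: HH|Hh
H/II-2 un ·: HH|Hh
H/III-1 un II-2×II-1: HH|Hh
H/III-2 un II-2×II-1: HH|Hh
⇒ H over [I-1,I-2,II-1,II-2,III-1,III-2]: 44 consistent
N/I-1 aff ·: nn
N/I-2 un ·: NN|Nn
N/II-1 un I-1×I-2: Nn
N/II-2 ? ·: NN|Nn|nn
N/III-1 ? II-2×II-1: NN|Nn|nn
N/III-2 un II-2×II-1: NN|Nn
⇒ N over [I-1,I-2,II-1,II-2,III-1,III-2]: 24 consistent
U/I-1 ? ·: UU|Uu|uu
U/I-2 ? ·: UU|Uu|uu
U/II-1 un I-1×I-2: UU|Uu
U/II-2 ? ·: UU|Uu|uu
U/III-1 un II-2×II-1: UU|Uu
U/III-2 un II-2×II-1: UU|Uu
⇒ U over [I-1,I-2,II-1,II-2,III-1,III-2]: 87 consistent

II-1 ∈ {HH Nn UU, HH Nn Uu, Hh Nn UU, Hh Nn Uu}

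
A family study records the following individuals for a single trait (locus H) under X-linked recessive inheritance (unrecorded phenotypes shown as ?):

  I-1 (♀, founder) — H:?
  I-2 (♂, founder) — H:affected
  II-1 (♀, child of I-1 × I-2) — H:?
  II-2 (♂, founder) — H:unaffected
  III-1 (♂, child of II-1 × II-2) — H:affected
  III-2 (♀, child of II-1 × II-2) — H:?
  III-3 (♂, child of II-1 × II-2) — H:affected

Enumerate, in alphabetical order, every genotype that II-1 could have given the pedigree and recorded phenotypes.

H/I-1 ? ·: X^HX^H|X^HX^h|X^hX^h
H/I-2 aff ·: X^hY
H/II-1 ? I-1×I-2: X^HX^h|X^hX^h
H/II-2 un ·: X^HY
H/III-1 aff II-1×II-2: X^hY
H/III-2 ? II-1×II-2: X^HX^H|X^HX^h
H/III-3 aff II-1×II-2: X^hY
⇒ H over [I-1,I-2,II-1,II-2,III-1,III-2,III-3]: 6 consistent

II-1 ∈ {X^HX^h, X^hX^h}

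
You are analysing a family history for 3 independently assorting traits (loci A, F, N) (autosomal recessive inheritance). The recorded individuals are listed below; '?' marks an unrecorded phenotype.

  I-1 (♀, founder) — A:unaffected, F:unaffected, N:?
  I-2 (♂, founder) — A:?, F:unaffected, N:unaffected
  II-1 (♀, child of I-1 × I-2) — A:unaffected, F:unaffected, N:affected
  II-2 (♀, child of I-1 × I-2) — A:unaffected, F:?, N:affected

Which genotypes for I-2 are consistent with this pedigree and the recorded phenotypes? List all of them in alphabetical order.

A/I-1 un ·: AA|Aa
A/I-2 ? ·: AA|Aa|aa
A/II-1 un I-1×I-2: AA|Aa
A/II-2 un I-1×I-2: AA|Aa
⇒ A over [I-1,I-2,II-1,II-2]: 15 consistent
F/I-1 un ·: FF|Ff
F/I-2 un ·: FF|Ff
F/II-1 un I-1×I-2: FF|Ff
F/II-2 ? I-1×I-2: FF|Ff|ff
⇒ F over [I-1,I-2,II-1,II-2]: 15 consistent
N/I-1 ? ·: Nn|nn
N/I-2 un ·: Nn
N/II-1 aff I-1×I-2: nn
N/II-2 aff I-1×I-2: nn
⇒ N over [I-1,I-2,II-1,II-2]: 2 consistent

I-2 ∈ {AA FF Nn, AA Ff Nn, Aa FF Nn, Aa Ff Nn, aa FF Nn, aa Ff Nn}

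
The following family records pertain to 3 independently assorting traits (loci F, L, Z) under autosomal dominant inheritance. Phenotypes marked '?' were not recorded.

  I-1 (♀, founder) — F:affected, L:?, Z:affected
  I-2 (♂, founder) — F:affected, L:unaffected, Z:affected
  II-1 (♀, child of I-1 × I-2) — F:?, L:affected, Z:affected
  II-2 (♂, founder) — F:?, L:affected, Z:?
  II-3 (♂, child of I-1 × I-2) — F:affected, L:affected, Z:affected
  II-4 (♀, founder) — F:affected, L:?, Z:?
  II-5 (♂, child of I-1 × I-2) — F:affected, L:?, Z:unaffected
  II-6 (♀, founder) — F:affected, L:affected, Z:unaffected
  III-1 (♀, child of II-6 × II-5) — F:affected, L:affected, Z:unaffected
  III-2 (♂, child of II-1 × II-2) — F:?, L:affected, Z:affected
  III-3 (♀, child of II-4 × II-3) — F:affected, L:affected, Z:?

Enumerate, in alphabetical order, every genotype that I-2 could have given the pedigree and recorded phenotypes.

I-2 ∈ {FF ll Zz, Ff ll Zz}

F/I-1 aff ·: Ff|FF
F/I-2 aff ·: Ff|FF
F/II-1 ? I-1×I-2: ff|Ff|FF
F/II-2 ? ·: ff|Ff|FF
F/II-3 aff I-1×I-2: Ff|FF
F/II-4 aff ·: Ff|FF
F/II-5 aff I-1×I-2: Ff|FF
F/II-6 aff ·: Ff|FF
F/III-1 aff II-6×II-5: Ff|FF
F/III-2 ? II-1×II-2: ff|Ff|FF
F/III-3 aff II-4×II-3: Ff|FF
⇒ F over [I-1,I-2,II-1,II-2,II-3,II-4,II-5,II-6,III-1,III-2,III-3]: 1849 consistent
L/I-1 ? ·: Ll|LL
L/I-2 un ·: ll
L/II-1 aff I-1×I-2: Ll
L/II-2 aff ·: Ll|LL
L/II-3 aff I-1×I-2: Ll
L/II-4 ? ·: ll|Ll|LL
L/II-5 ? I-1×I-2: ll|Ll
L/II-6 aff ·: Ll|LL
L/III-1 aff II-6×II-5: Ll|LL
L/III-2 aff II-1×II-2: Ll|LL
L/III-3 aff II-4×II-3: Ll|LL
⇒ L over [I-1,I-2,II-1,II-2,II-3,II-4,II-5,II-6,III-1,III-2,III-3]: 200 consistent
Z/I-1 aff ·: Zz
Z/I-2 aff ·: Zz
Z/II-1 aff I-1×I-2: Zz|ZZ
Z/II-2 ? ·: zz|Zz|ZZ
Z/II-3 aff I-1×I-2: Zz|ZZ
Z/II-4 ? ·: zz|Zz|ZZ
Z/II-5 un I-1×I-2: zz
Z/II-6 un ·: zz
Z/III-1 un II-6×II-5: zz
Z/III-2 aff II-1×II-2: Zz|ZZ
Z/III-3 ? II-4×II-3: zz|Zz|ZZ
⇒ Z over [I-1,I-2,II-1,II-2,II-3,II-4,II-5,II-6,III-1,III-2,III-3]: 99 consistent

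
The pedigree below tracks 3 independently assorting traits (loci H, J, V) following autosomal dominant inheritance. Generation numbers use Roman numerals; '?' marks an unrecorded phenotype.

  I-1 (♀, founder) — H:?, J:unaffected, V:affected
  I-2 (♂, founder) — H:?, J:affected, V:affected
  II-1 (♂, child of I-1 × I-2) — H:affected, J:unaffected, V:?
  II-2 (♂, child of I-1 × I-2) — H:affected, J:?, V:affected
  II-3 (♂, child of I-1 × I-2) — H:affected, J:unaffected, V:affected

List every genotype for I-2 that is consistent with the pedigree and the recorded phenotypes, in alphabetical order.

H/I-1 ? ·: hh|Hh|HH
H/I-2 ? ·: hh|Hh|HH
H/II-1 aff I-1×I-2: Hh|HH
H/II-2 aff I-1×I-2: Hh|HH
H/II-3 aff I-1×I-2: Hh|HH
⇒ H over [I-1,I-2,II-1,II-2,II-3]: 29 consistent
J/I-1 un ·: jj
J/I-2 aff ·: Jj
J/II-1 un I-1×I-2: jj
J/II-2 ? I-1×I-2: jj|Jj
J/II-3 un I-1×I-2: jj
⇒ J over [I-1,I-2,II-1,II-2,II-3]: 2 consistent
V/I-1 aff ·: Vv|VV
V/I-2 aff ·: Vv|VV
V/II-1 ? I-1×I-2: vv|Vv|VV
V/II-2 aff I-1×I-2: Vv|VV
V/II-3 aff I-1×I-2: Vv|VV
⇒ V over [I-1,I-2,II-1,II-2,II-3]: 29 consistent

I-2 ∈ {HH Jj VV, HH Jj Vv, Hh Jj VV, Hh Jj Vv, hh Jj VV, hh Jj Vv}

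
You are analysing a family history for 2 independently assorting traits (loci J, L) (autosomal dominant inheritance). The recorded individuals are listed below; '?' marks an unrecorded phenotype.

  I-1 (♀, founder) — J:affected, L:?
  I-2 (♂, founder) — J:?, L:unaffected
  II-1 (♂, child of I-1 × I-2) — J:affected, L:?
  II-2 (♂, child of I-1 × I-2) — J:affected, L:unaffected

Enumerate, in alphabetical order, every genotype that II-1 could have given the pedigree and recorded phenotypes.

II-1 ∈ {JJ Ll, JJ ll, Jj Ll, Jj ll}

J/I-1 aff ·: Jj|JJ
J/I-2 ? ·: jj|Jj|JJ
J/II-1 aff I-1×I-2: Jj|JJ
J/II-2 aff I-1×I-2: Jj|JJ
⇒ J over [I-1,I-2,II-1,II-2]: 15 consistent
L/I-1 ? ·: ll|Ll
L/I-2 un ·: ll
L/II-1 ? I-1×I-2: ll|Ll
L/II-2 un I-1×I-2: ll
⇒ L over [I-1,I-2,II-1,II-2]: 3 consistent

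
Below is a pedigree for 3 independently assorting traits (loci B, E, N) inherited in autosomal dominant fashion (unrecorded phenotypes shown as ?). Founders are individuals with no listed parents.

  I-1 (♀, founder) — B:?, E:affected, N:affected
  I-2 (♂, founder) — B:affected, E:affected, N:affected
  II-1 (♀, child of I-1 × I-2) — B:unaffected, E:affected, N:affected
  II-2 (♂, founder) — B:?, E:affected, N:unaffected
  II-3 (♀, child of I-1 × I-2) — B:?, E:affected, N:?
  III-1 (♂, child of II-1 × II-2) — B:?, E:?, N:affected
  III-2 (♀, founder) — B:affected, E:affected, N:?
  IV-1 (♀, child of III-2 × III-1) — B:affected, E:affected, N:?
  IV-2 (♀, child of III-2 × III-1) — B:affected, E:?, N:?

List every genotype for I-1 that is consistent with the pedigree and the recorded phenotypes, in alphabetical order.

B/I-1 ? ·: bb|Bb
B/I-2 aff ·: Bb
B/II-1 un I-1×I-2: bb
B/II-2 ? ·: bb|Bb|BB
B/II-3 ? I-1×I-2: bb|Bb|BB
B/III-1 ? II-1×II-2: bb|Bb
B/III-2 aff ·: Bb|BB
B/IV-1 aff III-2×III-1: Bb|BB
B/IV-2 aff III-2×III-1: Bb|BB
⇒ B over [I-1,I-2,II-1,II-2,II-3,III-1,III-2,IV-1,IV-2]: 100 consistent
E/I-1 aff ·: Ee|EE
E/I-2 aff ·: Ee|EE
E/II-1 aff I-1×I-2: Ee|EE
E/II-2 aff ·: Ee|EE
E/II-3 aff I-1×I-2: Ee|EE
E/III-1 ? II-1×II-2: ee|Ee|EE
E/III-2 aff ·: Ee|EE
E/IV-1 aff III-2×III-1: Ee|EE
E/IV-2 ? III-2×III-1: ee|Ee|EE
⇒ E over [I-1,I-2,II-1,II-2,II-3,III-1,III-2,IV-1,IV-2]: 338 consistent
N/I-1 aff ·: Nn|NN
N/I-2 aff ·: Nn|NN
N/II-1 aff I-1×I-2: Nn|NN
N/II-2 un ·: nn
N/II-3 ? I-1×I-2: nn|Nn|NN
N/III-1 aff II-1×II-2: Nn
N/III-2 ? ·: nn|Nn|NN
N/IV-1 ? III-2×III-1: nn|Nn|NN
N/IV-2 ? III-2×III-1: nn|Nn|NN
⇒ N over [I-1,I-2,II-1,II-2,II-3,III-1,III-2,IV-1,IV-2]: 255 consistent

I-1 ∈ {Bb EE NN, Bb EE Nn, Bb Ee NN, Bb Ee Nn, bb EE NN, bb EE Nn, bb Ee NN, bb Ee Nn}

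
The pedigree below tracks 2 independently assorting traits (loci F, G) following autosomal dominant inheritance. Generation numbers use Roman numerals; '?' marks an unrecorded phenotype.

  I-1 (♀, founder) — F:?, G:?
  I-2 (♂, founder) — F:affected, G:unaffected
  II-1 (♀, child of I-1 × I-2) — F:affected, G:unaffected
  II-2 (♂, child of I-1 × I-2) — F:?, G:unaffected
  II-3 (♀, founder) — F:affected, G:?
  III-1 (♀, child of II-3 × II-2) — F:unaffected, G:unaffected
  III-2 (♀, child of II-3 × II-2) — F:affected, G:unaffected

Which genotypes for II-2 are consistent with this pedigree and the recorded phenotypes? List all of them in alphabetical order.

F/I-1 ? ·: ff|Ff|FF
F/I-2 aff ·: Ff|FF
F/II-1 aff I-1×I-2: Ff|FF
F/II-2 ? I-1×I-2: ff|Ff
F/II-3 aff ·: Ff
F/III-1 un II-3×II-2: ff
F/III-2 aff II-3×II-2: Ff|FF
⇒ F over [I-1,I-2,II-1,II-2,II-3,III-1,III-2]: 19 consistent
G/I-1 ? ·: gg|Gg
G/I-2 un ·: gg
G/II-1 un I-1×I-2: gg
G/II-2 un I-1×I-2: gg
G/II-3 ? ·: gg|Gg
G/III-1 un II-3×II-2: gg
G/III-2 un II-3×II-2: gg
⇒ G over [I-1,I-2,II-1,II-2,II-3,III-1,III-2]: 4 consistent

II-2 ∈ {Ff gg, ff gg}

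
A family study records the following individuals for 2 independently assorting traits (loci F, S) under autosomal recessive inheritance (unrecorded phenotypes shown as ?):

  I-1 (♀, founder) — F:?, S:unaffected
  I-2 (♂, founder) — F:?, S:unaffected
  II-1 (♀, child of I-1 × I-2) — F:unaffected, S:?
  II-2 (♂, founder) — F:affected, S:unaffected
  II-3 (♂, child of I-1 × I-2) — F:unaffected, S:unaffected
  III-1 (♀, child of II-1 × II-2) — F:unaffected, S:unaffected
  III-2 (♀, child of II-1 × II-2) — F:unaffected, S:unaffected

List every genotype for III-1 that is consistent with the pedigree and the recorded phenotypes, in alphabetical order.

F/I-1 ? ·: FF|Ff|ff
F/I-2 ? ·: FF|Ff|ff
F/II-1 un I-1×I-2: FF|Ff
F/II-2 aff ·: ff
F/II-3 un I-1×I-2: FF|Ff
F/III-1 un II-1×II-2: Ff
F/III-2 un II-1×II-2: Ff
⇒ F over [I-1,I-2,II-1,II-2,II-3,III-1,III-2]: 17 consistent
S/I-1 un ·: SS|Ss
S/I-2 un ·: SS|Ss
S/II-1 ? I-1×I-2: SS|Ss|ss
S/II-2 un ·: SS|Ss
S/II-3 un I-1×I-2: SS|Ss
S/III-1 un II-1×II-2: SS|Ss
S/III-2 un II-1×II-2: SS|Ss
⇒ S over [I-1,I-2,II-1,II-2,II-3,III-1,III-2]: 87 consistent

III-1 ∈ {Ff SS, Ff Ss}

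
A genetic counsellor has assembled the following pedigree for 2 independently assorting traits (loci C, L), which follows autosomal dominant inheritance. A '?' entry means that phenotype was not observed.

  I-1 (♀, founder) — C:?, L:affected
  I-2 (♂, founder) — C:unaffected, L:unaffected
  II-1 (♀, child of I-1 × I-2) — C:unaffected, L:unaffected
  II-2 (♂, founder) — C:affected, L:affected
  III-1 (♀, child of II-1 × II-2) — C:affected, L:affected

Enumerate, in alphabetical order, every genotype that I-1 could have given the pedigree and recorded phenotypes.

C/I-1 ? ·: cc|Cc
C/I-2 un ·: cc
C/II-1 un I-1×I-2: cc
C/II-2 aff ·: Cc|CC
C/III-1 aff II-1×II-2: Cc
⇒ C over [I-1,I-2,II-1,II-2,III-1]: 4 consistent
L/I-1 aff ·: Ll
L/I-2 un ·: ll
L/II-1 un I-1×I-2: ll
L/II-2 aff ·: Ll|LL
L/III-1 aff II-1×II-2: Ll
⇒ L over [I-1,I-2,II-1,II-2,III-1]: 2 consistent

I-1 ∈ {Cc Ll, cc Ll}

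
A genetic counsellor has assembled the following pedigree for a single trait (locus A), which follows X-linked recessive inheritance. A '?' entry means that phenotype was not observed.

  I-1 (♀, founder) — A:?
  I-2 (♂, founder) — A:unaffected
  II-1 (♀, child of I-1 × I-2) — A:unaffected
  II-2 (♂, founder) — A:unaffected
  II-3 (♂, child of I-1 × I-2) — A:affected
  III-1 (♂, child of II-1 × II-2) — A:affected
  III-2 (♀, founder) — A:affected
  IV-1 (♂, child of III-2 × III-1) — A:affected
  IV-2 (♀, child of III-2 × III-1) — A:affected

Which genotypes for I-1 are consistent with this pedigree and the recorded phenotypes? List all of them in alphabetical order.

A/I-1 ? ·: X^AX^a|X^aX^a
A/I-2 un ·: X^AY
A/II-1 un I-1×I-2: X^AX^a
A/II-2 un ·: X^AY
A/II-3 aff I-1×I-2: X^aY
A/III-1 aff II-1×II-2: X^aY
A/III-2 aff ·: X^aX^a
A/IV-1 aff III-2×III-1: X^aY
A/IV-2 aff III-2×III-1: X^aX^a
⇒ A over [I-1,I-2,II-1,II-2,II-3,III-1,III-2,IV-1,IV-2]: 2 consistent

I-1 ∈ {X^AX^a, X^aX^a}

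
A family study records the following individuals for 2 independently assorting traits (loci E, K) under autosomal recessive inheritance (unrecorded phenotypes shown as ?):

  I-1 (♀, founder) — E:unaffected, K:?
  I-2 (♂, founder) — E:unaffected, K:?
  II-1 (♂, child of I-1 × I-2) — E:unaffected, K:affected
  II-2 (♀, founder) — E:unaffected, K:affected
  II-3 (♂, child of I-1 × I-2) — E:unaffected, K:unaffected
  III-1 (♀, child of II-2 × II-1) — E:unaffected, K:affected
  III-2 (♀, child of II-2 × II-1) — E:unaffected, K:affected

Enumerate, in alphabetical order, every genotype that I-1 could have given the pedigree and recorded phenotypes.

E/I-1 un ·: EE|Ee
E/I-2 un ·: EE|Ee
E/II-1 un I-1×I-2: EE|Ee
E/II-2 un ·: EE|Ee
E/II-3 un I-1×I-2: EE|Ee
E/III-1 un II-2×II-1: EE|Ee
E/III-2 un II-2×II-1: EE|Ee
⇒ E over [I-1,I-2,II-1,II-2,II-3,III-1,III-2]: 83 consistent
K/I-1 ? ·: Kk|kk
K/I-2 ? ·: Kk|kk
K/II-1 aff I-1×I-2: kk
K/II-2 aff ·: kk
K/II-3 un I-1×I-2: KK|Kk
K/III-1 aff II-2×II-1: kk
K/III-2 aff II-2×II-1: kk
⇒ K over [I-1,I-2,II-1,II-2,II-3,III-1,III-2]: 4 consistent

I-1 ∈ {EE Kk, EE kk, Ee Kk, Ee kk}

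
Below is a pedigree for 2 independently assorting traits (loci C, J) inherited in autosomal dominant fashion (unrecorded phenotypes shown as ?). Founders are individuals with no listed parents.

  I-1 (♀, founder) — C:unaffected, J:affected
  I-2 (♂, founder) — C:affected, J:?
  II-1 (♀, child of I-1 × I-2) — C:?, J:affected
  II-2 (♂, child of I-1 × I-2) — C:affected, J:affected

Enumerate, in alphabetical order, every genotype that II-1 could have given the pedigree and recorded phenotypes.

C/I-1 un ·: cc
C/I-2 aff ·: Cc|CC
C/II-1 ? I-1×I-2: cc|Cc
C/II-2 aff I-1×I-2: Cc
⇒ C over [I-1,I-2,II-1,II-2]: 3 consistent
J/I-1 aff ·: Jj|JJ
J/I-2 ? ·: jj|Jj|JJ
J/II-1 aff I-1×I-2: Jj|JJ
J/II-2 aff I-1×I-2: Jj|JJ
⇒ J over [I-1,I-2,II-1,II-2]: 15 consistent

II-1 ∈ {Cc JJ, Cc Jj, cc JJ, cc Jj}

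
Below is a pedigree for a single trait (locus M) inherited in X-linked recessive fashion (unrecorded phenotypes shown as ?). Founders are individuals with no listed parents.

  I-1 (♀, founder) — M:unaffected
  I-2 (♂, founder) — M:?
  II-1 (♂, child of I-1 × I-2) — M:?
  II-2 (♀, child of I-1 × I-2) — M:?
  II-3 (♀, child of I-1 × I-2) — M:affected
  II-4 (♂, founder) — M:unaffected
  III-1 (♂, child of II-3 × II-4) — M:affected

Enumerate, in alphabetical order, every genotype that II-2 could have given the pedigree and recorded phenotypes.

M/I-1 un ·: X^MX^m
M/I-2 ? ·: X^mY
M/II-1 ? I-1×I-2: X^MY|X^mY
M/II-2 ? I-1×I-2: X^MX^m|X^mX^m
M/II-3 aff I-1×I-2: X^mX^m
M/II-4 un ·: X^MY
M/III-1 aff II-3×II-4: X^mY
⇒ M over [I-1,I-2,II-1,II-2,II-3,II-4,III-1]: 4 consistent

II-2 ∈ {X^MX^m, X^mX^m}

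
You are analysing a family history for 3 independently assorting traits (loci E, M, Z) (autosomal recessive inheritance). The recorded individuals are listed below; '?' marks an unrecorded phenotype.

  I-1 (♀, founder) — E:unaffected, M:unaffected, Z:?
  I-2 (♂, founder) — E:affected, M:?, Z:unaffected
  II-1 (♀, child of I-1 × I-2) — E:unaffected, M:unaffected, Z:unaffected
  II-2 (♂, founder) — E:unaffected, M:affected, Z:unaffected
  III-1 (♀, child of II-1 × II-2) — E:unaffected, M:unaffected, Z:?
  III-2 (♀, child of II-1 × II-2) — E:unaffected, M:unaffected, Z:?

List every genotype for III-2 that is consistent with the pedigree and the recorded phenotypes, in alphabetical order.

III-2 ∈ {EE Mm ZZ, EE Mm Zz, EE Mm zz, Ee Mm ZZ, Ee Mm Zz, Ee Mm zz}

E/I-1 un ·: EE|Ee
E/I-2 aff ·: ee
E/II-1 un I-1×I-2: Ee
E/II-2 un ·: EE|Ee
E/III-1 un II-1×II-2: EE|Ee
E/III-2 un II-1×II-2: EE|Ee
⇒ E over [I-1,I-2,II-1,II-2,III-1,III-2]: 16 consistent
M/I-1 un ·: MM|Mm
M/I-2 ? ·: MM|Mm|mm
M/II-1 un I-1×I-2: MM|Mm
M/II-2 aff ·: mm
M/III-1 un II-1×II-2: Mm
M/III-2 un II-1×II-2: Mm
⇒ M over [I-1,I-2,II-1,II-2,III-1,III-2]: 9 consistent
Z/I-1 ? ·: ZZ|Zz|zz
Z/I-2 un ·: ZZ|Zz
Z/II-1 un I-1×I-2: ZZ|Zz
Z/II-2 un ·: ZZ|Zz
Z/III-1 ? II-1×II-2: ZZ|Zz|zz
Z/III-2 ? II-1×II-2: ZZ|Zz|zz
⇒ Z over [I-1,I-2,II-1,II-2,III-1,III-2]: 85 consistent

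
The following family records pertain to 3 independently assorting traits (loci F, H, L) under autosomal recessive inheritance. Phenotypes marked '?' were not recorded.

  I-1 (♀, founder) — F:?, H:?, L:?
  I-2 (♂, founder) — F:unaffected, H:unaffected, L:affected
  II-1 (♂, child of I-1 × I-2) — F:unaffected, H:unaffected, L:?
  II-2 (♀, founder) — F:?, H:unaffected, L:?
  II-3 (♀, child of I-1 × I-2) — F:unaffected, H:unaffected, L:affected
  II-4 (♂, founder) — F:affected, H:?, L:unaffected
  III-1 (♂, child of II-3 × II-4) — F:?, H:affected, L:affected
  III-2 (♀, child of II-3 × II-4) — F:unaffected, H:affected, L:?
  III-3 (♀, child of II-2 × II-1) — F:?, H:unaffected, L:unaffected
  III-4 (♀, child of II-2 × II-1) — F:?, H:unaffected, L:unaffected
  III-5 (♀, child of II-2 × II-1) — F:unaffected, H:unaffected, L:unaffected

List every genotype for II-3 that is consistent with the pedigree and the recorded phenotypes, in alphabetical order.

II-3 ∈ {FF Hh ll, Ff Hh ll}

F/I-1 ? ·: FF|Ff|ff
F/I-2 un ·: FF|Ff
F/II-1 un I-1×I-2: FF|Ff
F/II-2 ? ·: FF|Ff|ff
F/II-3 un I-1×I-2: FF|Ff
F/II-4 aff ·: ff
F/III-1 ? II-3×II-4: Ff|ff
F/III-2 un II-3×II-4: Ff
F/III-3 ? II-2×II-1: FF|Ff|ff
F/III-4 ? II-2×II-1: FF|Ff|ff
F/III-5 un II-2×II-1: FF|Ff
⇒ F over [I-1,I-2,II-1,II-2,II-3,II-4,III-1,III-2,III-3,III-4,III-5]: 490 consistent
H/I-1 ? ·: HH|Hh|hh
H/I-2 un ·: HH|Hh
H/II-1 un I-1×I-2: HH|Hh
H/II-2 un ·: HH|Hh
H/II-3 un I-1×I-2: Hh
H/II-4 ? ·: Hh|hh
H/III-1 aff II-3×II-4: hh
H/III-2 aff II-3×II-4: hh
H/III-3 un II-2×II-1: HH|Hh
H/III-4 un II-2×II-1: HH|Hh
H/III-5 un II-2×II-1: HH|Hh
⇒ H over [I-1,I-2,II-1,II-2,II-3,II-4,III-1,III-2,III-3,III-4,III-5]: 214 consistent
L/I-1 ? ·: Ll|ll
L/I-2 aff ·: ll
L/II-1 ? I-1×I-2: Ll|ll
L/II-2 ? ·: LL|Ll|ll
L/II-3 aff I-1×I-2: ll
L/II-4 un ·: Ll
L/III-1 aff II-3×II-4: ll
L/III-2 ? II-3×II-4: Ll|ll
L/III-3 un II-2×II-1: LL|Ll
L/III-4 un II-2×II-1: LL|Ll
L/III-5 un II-2×II-1: LL|Ll
⇒ L over [I-1,I-2,II-1,II-2,II-3,II-4,III-1,III-2,III-3,III-4,III-5]: 42 consistent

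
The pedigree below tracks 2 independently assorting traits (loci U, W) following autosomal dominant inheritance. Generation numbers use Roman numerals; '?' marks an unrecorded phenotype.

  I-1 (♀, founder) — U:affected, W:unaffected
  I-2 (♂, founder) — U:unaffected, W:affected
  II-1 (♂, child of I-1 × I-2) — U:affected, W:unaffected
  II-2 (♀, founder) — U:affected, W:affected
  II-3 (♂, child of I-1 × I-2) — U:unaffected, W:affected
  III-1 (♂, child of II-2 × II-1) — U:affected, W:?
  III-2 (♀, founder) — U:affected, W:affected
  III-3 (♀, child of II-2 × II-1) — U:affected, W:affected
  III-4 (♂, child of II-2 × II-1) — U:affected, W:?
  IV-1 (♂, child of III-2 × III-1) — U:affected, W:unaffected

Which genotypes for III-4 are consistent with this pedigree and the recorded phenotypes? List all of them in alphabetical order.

U/I-1 aff ·: Uu
U/I-2 un ·: uu
U/II-1 aff I-1×I-2: Uu
U/II-2 aff ·: Uu|UU
U/II-3 un I-1×I-2: uu
U/III-1 aff II-2×II-1: Uu|UU
U/III-2 aff ·: Uu|UU
U/III-3 aff II-2×II-1: Uu|UU
U/III-4 aff II-2×II-1: Uu|UU
U/IV-1 aff III-2×III-1: Uu|UU
⇒ U over [I-1,I-2,II-1,II-2,II-3,III-1,III-2,III-3,III-4,IV-1]: 56 consistent
W/I-1 un ·: ww
W/I-2 aff ·: Ww
W/II-1 un I-1×I-2: ww
W/II-2 aff ·: Ww|WW
W/II-3 aff I-1×I-2: Ww
W/III-1 ? II-2×II-1: ww|Ww
W/III-2 aff ·: Ww
W/III-3 aff II-2×II-1: Ww
W/III-4 ? II-2×II-1: ww|Ww
W/IV-1 un III-2×III-1: ww
⇒ W over [I-1,I-2,II-1,II-2,II-3,III-1,III-2,III-3,III-4,IV-1]: 5 consistent

III-4 ∈ {UU Ww, UU ww, Uu Ww, Uu ww}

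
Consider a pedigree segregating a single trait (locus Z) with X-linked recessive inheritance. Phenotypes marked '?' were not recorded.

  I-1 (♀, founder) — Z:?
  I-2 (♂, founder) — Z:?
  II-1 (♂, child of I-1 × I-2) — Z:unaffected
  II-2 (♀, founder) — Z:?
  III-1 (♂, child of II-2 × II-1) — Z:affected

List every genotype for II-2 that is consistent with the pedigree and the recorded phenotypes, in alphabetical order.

II-2 ∈ {X^ZX^z, X^zX^z}

Z/I-1 ? ·: X^ZX^Z|X^ZX^z
Z/I-2 ? ·: X^ZY|X^zY
Z/II-1 un I-1×I-2: X^ZY
Z/II-2 ? ·: X^ZX^z|X^zX^z
Z/III-1 aff II-2×II-1: X^zY
⇒ Z over [I-1,I-2,II-1,II-2,III-1]: 8 consistent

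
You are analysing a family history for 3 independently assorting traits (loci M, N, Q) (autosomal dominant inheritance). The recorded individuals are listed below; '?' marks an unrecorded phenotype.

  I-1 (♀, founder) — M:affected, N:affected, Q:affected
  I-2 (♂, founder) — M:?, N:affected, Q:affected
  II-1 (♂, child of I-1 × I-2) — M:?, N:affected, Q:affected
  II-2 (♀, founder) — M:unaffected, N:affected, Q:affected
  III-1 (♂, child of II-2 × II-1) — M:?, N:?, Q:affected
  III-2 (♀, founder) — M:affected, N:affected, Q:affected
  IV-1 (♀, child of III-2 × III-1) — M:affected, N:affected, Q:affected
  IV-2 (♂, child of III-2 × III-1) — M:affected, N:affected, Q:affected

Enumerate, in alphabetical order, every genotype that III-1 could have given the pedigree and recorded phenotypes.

III-1 ∈ {Mm NN QQ, Mm NN Qq, Mm Nn QQ, Mm Nn Qq, Mm nn QQ, Mm nn Qq, mm NN QQ, mm NN Qq, mm Nn QQ, mm Nn Qq, mm nn QQ, mm nn Qq}

M/I-1 aff ·: Mm|MM
M/I-2 ? ·: mm|Mm|MM
M/II-1 ? I-1×I-2: mm|Mm|MM
M/II-2 un ·: mm
M/III-1 ? II-2×II-1: mm|Mm
M/III-2 aff ·: Mm|MM
M/IV-1 aff III-2×III-1: Mm|MM
M/IV-2 aff III-2×III-1: Mm|MM
⇒ M over [I-1,I-2,II-1,II-2,III-1,III-2,IV-1,IV-2]: 86 consistent
N/I-1 aff ·: Nn|NN
N/I-2 aff ·: Nn|NN
N/II-1 aff I-1×I-2: Nn|NN
N/II-2 aff ·: Nn|NN
N/III-1 ? II-2×II-1: nn|Nn|NN
N/III-2 aff ·: Nn|NN
N/IV-1 aff III-2×III-1: Nn|NN
N/IV-2 aff III-2×III-1: Nn|NN
⇒ N over [I-1,I-2,II-1,II-2,III-1,III-2,IV-1,IV-2]: 156 consistent
Q/I-1 aff ·: Qq|QQ
Q/I-2 aff ·: Qq|QQ
Q/II-1 aff I-1×I-2: Qq|QQ
Q/II-2 aff ·: Qq|QQ
Q/III-1 aff II-2×II-1: Qq|QQ
Q/III-2 aff ·: Qq|QQ
Q/IV-1 aff III-2×III-1: Qq|QQ
Q/IV-2 aff III-2×III-1: Qq|QQ
⇒ Q over [I-1,I-2,II-1,II-2,III-1,III-2,IV-1,IV-2]: 150 consistent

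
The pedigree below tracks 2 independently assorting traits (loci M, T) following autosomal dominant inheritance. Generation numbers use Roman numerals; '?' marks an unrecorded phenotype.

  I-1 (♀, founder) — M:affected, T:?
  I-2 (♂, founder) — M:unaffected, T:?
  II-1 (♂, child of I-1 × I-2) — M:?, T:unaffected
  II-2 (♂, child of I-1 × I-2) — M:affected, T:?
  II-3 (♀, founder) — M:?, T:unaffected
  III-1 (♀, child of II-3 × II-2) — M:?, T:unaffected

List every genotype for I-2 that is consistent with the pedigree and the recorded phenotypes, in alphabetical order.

M/I-1 aff ·: Mm|MM
M/I-2 un ·: mm
M/II-1 ? I-1×I-2: mm|Mm
M/II-2 aff I-1×I-2: Mm
M/II-3 ? ·: mm|Mm|MM
M/III-1 ? II-3×II-2: mm|Mm|MM
⇒ M over [I-1,I-2,II-1,II-2,II-3,III-1]: 21 consistent
T/I-1 ? ·: tt|Tt
T/I-2 ? ·: tt|Tt
T/II-1 un I-1×I-2: tt
T/II-2 ? I-1×I-2: tt|Tt
T/II-3 un ·: tt
T/III-1 un II-3×II-2: tt
⇒ T over [I-1,I-2,II-1,II-2,II-3,III-1]: 7 consistent

I-2 ∈ {mm Tt, mm tt}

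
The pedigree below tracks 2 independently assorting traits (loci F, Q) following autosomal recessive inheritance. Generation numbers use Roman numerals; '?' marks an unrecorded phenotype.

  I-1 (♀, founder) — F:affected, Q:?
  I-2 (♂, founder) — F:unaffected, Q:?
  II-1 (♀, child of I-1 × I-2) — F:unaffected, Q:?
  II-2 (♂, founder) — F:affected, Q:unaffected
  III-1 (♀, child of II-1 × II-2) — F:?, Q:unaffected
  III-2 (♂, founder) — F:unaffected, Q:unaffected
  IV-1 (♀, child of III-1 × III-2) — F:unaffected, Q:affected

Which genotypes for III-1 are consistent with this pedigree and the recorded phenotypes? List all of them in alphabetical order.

F/I-1 aff ·: ff
F/I-2 un ·: FF|Ff
F/II-1 un I-1×I-2: Ff
F/II-2 aff ·: ff
F/III-1 ? II-1×II-2: Ff|ff
F/III-2 un ·: FF|Ff
F/IV-1 un III-1×III-2: FF|Ff
⇒ F over [I-1,I-2,II-1,II-2,III-1,III-2,IV-1]: 12 consistent
Q/I-1 ? ·: QQ|Qq|qq
Q/I-2 ? ·: QQ|Qq|qq
Q/II-1 ? I-1×I-2: QQ|Qq|qq
Q/II-2 un ·: QQ|Qq
Q/III-1 un II-1×II-2: Qq
Q/III-2 un ·: Qq
Q/IV-1 aff III-1×III-2: qq
⇒ Q over [I-1,I-2,II-1,II-2,III-1,III-2,IV-1]: 26 consistent

III-1 ∈ {Ff Qq, ff Qq}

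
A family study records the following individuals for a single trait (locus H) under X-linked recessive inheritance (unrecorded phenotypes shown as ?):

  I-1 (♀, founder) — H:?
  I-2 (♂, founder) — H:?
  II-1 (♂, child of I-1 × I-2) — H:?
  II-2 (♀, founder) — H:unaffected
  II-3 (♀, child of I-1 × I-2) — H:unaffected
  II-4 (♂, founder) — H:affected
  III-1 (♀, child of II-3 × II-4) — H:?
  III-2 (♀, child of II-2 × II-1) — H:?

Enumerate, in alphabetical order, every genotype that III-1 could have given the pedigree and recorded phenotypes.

III-1 ∈ {X^HX^h, X^hX^h}

H/I-1 ? ·: X^HX^H|X^HX^h|X^hX^h
H/I-2 ? ·: X^HY|X^hY
H/II-1 ? I-1×I-2: X^HY|X^hY
H/II-2 un ·: X^HX^H|X^HX^h
H/II-3 un I-1×I-2: X^HX^H|X^HX^h
H/II-4 aff ·: X^hY
H/III-1 ? II-3×II-4: X^HX^h|X^hX^h
H/III-2 ? II-2×II-1: X^HX^H|X^HX^h|X^hX^h
⇒ H over [I-1,I-2,II-1,II-2,II-3,II-4,III-1,III-2]: 45 consistent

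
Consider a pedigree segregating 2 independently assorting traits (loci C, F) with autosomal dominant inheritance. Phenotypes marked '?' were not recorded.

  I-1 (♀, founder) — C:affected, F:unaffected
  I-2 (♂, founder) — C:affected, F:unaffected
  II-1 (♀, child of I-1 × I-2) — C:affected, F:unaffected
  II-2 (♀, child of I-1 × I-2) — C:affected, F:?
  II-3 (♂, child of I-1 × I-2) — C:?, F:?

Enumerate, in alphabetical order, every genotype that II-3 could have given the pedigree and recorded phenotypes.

II-3 ∈ {CC ff, Cc ff, cc ff}

C/I-1 aff ·: Cc|CC
C/I-2 aff ·: Cc|CC
C/II-1 aff I-1×I-2: Cc|CC
C/II-2 aff I-1×I-2: Cc|CC
C/II-3 ? I-1×I-2: cc|Cc|CC
⇒ C over [I-1,I-2,II-1,II-2,II-3]: 29 consistent
F/I-1 un ·: ff
F/I-2 un ·: ff
F/II-1 un I-1×I-2: ff
F/II-2 ? I-1×I-2: ff
F/II-3 ? I-1×I-2: ff
⇒ F over [I-1,I-2,II-1,II-2,II-3]: 1 consistent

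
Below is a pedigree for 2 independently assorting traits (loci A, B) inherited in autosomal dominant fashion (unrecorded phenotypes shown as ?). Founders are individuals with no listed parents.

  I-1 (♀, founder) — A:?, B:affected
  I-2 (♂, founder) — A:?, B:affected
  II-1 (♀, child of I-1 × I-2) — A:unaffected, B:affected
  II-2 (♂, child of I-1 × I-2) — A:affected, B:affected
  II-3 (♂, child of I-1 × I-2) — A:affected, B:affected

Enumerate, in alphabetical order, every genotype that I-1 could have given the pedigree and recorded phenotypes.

A/I-1 ? ·: aa|Aa
A/I-2 ? ·: aa|Aa
A/II-1 un I-1×I-2: aa
A/II-2 aff I-1×I-2: Aa|AA
A/II-3 aff I-1×I-2: Aa|AA
⇒ A over [I-1,I-2,II-1,II-2,II-3]: 6 consistent
B/I-1 aff ·: Bb|BB
B/I-2 aff ·: Bb|BB
B/II-1 aff I-1×I-2: Bb|BB
B/II-2 aff I-1×I-2: Bb|BB
B/II-3 aff I-1×I-2: Bb|BB
⇒ B over [I-1,I-2,II-1,II-2,II-3]: 25 consistent

I-1 ∈ {Aa BB, Aa Bb, aa BB, aa Bb}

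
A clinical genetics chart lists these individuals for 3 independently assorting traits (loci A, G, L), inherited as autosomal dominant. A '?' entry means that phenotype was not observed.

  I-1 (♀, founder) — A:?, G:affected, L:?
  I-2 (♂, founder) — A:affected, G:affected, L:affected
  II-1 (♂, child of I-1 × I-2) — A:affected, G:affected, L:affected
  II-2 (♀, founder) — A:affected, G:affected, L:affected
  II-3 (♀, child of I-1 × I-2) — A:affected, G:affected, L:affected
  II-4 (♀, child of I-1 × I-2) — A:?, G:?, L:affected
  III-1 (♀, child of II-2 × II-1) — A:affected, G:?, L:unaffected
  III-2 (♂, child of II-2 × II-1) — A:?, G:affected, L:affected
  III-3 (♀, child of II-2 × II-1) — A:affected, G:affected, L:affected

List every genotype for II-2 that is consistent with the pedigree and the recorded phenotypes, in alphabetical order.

II-2 ∈ {AA GG Ll, AA Gg Ll, Aa GG Ll, Aa Gg Ll}

A/I-1 ? ·: aa|Aa|AA
A/I-2 aff ·: Aa|AA
A/II-1 aff I-1×I-2: Aa|AA
A/II-2 aff ·: Aa|AA
A/II-3 aff I-1×I-2: Aa|AA
A/II-4 ? I-1×I-2: aa|Aa|AA
A/III-1 aff II-2×II-1: Aa|AA
A/III-2 ? II-2×II-1: aa|Aa|AA
A/III-3 aff II-2×II-1: Aa|AA
⇒ A over [I-1,I-2,II-1,II-2,II-3,II-4,III-1,III-2,III-3]: 475 consistent
G/I-1 aff ·: Gg|GG
G/I-2 aff ·: Gg|GG
G/II-1 aff I-1×I-2: Gg|GG
G/II-2 aff ·: Gg|GG
G/II-3 aff I-1×I-2: Gg|GG
G/II-4 ? I-1×I-2: gg|Gg|GG
G/III-1 ? II-2×II-1: gg|Gg|GG
G/III-2 aff II-2×II-1: Gg|GG
G/III-3 aff II-2×II-1: Gg|GG
⇒ G over [I-1,I-2,II-1,II-2,II-3,II-4,III-1,III-2,III-3]: 415 consistent
L/I-1 ? ·: ll|Ll|LL
L/I-2 aff ·: Ll|LL
L/II-1 aff I-1×I-2: Ll
L/II-2 aff ·: Ll
L/II-3 aff I-1×I-2: Ll|LL
L/II-4 aff I-1×I-2: Ll|LL
L/III-1 un II-2×II-1: ll
L/III-2 aff II-2×II-1: Ll|LL
L/III-3 aff II-2×II-1: Ll|LL
⇒ L over [I-1,I-2,II-1,II-2,II-3,II-4,III-1,III-2,III-3]: 56 consistent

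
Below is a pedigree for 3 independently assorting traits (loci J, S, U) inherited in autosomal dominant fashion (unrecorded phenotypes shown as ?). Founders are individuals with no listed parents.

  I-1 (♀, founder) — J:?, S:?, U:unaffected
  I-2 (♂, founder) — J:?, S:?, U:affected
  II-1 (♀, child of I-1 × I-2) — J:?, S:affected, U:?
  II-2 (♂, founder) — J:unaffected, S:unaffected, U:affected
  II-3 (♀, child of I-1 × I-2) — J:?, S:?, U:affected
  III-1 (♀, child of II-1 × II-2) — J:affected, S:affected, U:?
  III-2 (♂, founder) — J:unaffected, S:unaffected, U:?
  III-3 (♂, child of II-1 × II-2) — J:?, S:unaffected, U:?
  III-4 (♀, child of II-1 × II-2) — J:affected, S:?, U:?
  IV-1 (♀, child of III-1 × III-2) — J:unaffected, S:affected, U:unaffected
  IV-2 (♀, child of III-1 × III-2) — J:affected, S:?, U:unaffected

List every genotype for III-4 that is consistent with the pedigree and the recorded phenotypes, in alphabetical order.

III-4 ∈ {Jj Ss UU, Jj Ss Uu, Jj Ss uu, Jj ss UU, Jj ss Uu, Jj ss uu}

J/I-1 ? ·: jj|Jj|JJ
J/I-2 ? ·: jj|Jj|JJ
J/II-1 ? I-1×I-2: Jj|JJ
J/II-2 un ·: jj
J/II-3 ? I-1×I-2: jj|Jj|JJ
J/III-1 aff II-1×II-2: Jj
J/III-2 un ·: jj
J/III-3 ? II-1×II-2: jj|Jj
J/III-4 aff II-1×II-2: Jj
J/IV-1 un III-1×III-2: jj
J/IV-2 aff III-1×III-2: Jj
⇒ J over [I-1,I-2,II-1,II-2,II-3,III-1,III-2,III-3,III-4,IV-1,IV-2]: 34 consistent
S/I-1 ? ·: ss|Ss|SS
S/I-2 ? ·: ss|Ss|SS
S/II-1 aff I-1×I-2: Ss
S/II-2 un ·: ss
S/II-3 ? I-1×I-2: ss|Ss|SS
S/III-1 aff II-1×II-2: Ss
S/III-2 un ·: ss
S/III-3 un II-1×II-2: ss
S/III-4 ? II-1×II-2: ss|Ss
S/IV-1 aff III-1×III-2: Ss
S/IV-2 ? III-1×III-2: ss|Ss
⇒ S over [I-1,I-2,II-1,II-2,II-3,III-1,III-2,III-3,III-4,IV-1,IV-2]: 52 consistent
U/I-1 un ·: uu
U/I-2 aff ·: Uu|UU
U/II-1 ? I-1×I-2: uu|Uu
U/II-2 aff ·: Uu|UU
U/II-3 aff I-1×I-2: Uu
U/III-1 ? II-1×II-2: uu|Uu
U/III-2 ? ·: uu|Uu
U/III-3 ? II-1×II-2: uu|Uu|UU
U/III-4 ? II-1×II-2: uu|Uu|UU
U/IV-1 un III-1×III-2: uu
U/IV-2 un III-1×III-2: uu
⇒ U over [I-1,I-2,II-1,II-2,II-3,III-1,III-2,III-3,III-4,IV-1,IV-2]: 106 consistent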